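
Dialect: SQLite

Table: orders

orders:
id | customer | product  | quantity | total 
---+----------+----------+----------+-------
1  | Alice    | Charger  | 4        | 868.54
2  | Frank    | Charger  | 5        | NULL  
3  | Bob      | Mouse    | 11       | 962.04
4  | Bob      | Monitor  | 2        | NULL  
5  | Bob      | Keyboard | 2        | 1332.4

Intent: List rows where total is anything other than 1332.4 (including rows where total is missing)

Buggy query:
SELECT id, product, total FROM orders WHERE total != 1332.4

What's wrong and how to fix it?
Bug: 'total != 1332.4' is unknown when total is NULL, so NULL rows are silently excluded

Fix: Handle NULL separately with IS NULL alongside the inequality

Corrected query:
SELECT id, product, total FROM orders WHERE total != 1332.4 OR total IS NULL

Result:
id | product | total 
---+---------+-------
1  | Charger | 868.54
2  | Charger | NULL  
3  | Mouse   | 962.04
4  | Monitor | NULL  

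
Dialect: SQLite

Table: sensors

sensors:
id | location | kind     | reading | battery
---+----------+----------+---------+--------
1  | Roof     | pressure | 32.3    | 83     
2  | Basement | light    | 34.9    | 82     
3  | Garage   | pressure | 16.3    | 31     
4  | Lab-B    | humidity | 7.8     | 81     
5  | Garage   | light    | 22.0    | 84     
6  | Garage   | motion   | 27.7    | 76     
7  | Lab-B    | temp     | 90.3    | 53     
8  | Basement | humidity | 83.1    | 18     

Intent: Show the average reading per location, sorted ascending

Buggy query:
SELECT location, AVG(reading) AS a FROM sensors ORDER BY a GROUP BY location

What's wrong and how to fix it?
Bug: GROUP BY must precede ORDER BY

Fix: Move ORDER BY to the end, after GROUP BY

Corrected query:
SELECT location, AVG(reading) AS a FROM sensors GROUP BY location ORDER BY a

Result:
location | a    
---------+------
Garage   | 22   
Roof     | 32.3 
Lab-B    | 49.05
Basement | 59   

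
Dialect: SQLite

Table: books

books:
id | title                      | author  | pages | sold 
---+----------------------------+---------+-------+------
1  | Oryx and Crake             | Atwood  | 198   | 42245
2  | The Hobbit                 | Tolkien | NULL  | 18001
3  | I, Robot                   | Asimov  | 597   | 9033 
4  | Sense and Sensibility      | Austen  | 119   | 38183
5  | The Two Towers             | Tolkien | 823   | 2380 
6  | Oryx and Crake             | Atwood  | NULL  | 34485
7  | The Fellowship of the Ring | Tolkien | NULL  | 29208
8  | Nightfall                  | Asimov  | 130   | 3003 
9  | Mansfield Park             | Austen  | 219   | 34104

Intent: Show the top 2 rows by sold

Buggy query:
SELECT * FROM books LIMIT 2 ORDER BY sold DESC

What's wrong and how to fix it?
Bug: ORDER BY cannot follow LIMIT; LIMIT is the final clause

Fix: Swap the clauses: ORDER BY first, then LIMIT

Corrected query:
SELECT * FROM books ORDER BY sold DESC LIMIT 2

Result:
id | title                 | author | pages | sold 
---+-----------------------+--------+-------+------
1  | Oryx and Crake        | Atwood | 198   | 42245
4  | Sense and Sensibility | Austen | 119   | 38183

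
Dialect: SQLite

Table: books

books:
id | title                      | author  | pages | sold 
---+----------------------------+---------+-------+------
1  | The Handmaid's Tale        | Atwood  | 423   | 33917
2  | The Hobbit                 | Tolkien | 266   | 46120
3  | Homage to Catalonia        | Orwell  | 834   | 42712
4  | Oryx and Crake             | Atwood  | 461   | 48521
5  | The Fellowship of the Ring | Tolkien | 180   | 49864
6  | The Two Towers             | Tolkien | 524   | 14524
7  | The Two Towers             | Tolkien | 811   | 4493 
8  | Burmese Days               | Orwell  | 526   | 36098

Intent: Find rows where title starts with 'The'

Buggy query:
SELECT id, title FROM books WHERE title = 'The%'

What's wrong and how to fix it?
Bug: '=' compares the literal string including the % character; pattern matching needs LIKE

Fix: Replace '=' with LIKE so 'The%' is treated as a pattern

Corrected query:
SELECT id, title FROM books WHERE title LIKE 'The%'

Result:
id | title                     
---+---------------------------
1  | The Handmaid's Tale       
2  | The Hobbit                
5  | The Fellowship of the Ring
6  | The Two Towers            
7  | The Two Towers            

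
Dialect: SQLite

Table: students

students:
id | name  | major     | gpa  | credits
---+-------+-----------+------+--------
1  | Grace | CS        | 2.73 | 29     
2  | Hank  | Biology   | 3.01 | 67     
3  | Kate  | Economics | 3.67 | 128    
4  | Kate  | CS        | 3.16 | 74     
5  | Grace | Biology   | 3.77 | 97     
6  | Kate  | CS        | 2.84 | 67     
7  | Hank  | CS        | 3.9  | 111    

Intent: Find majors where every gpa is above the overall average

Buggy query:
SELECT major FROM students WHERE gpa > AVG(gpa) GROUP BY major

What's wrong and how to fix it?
Bug: AVG() is an aggregate; it can't sit directly in WHERE

Fix: Use a subquery for AVG and a HAVING MIN(...) filter so the condition holds for every row in the group

Corrected query:
SELECT major FROM students GROUP BY major HAVING MIN(gpa) > (SELECT AVG(gpa) FROM students)

Result:
major    
---------
Economics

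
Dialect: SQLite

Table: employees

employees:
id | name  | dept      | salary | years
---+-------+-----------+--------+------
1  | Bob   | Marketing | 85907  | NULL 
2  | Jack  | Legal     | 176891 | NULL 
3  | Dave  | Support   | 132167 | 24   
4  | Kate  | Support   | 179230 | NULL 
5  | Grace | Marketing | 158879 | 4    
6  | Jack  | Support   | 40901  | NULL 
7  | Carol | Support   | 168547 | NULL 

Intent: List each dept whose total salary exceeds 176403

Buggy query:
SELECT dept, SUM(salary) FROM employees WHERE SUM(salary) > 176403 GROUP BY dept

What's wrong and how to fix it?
Bug: WHERE runs before GROUP BY, so aggregates aren't available there

Fix: Use HAVING (which filters groups after aggregation) instead of WHERE

Corrected query:
SELECT dept, SUM(salary) FROM employees GROUP BY dept HAVING SUM(salary) > 176403

Result:
dept      | SUM(salary)
----------+------------
Legal     | 176891     
Marketing | 244786     
Support   | 520845     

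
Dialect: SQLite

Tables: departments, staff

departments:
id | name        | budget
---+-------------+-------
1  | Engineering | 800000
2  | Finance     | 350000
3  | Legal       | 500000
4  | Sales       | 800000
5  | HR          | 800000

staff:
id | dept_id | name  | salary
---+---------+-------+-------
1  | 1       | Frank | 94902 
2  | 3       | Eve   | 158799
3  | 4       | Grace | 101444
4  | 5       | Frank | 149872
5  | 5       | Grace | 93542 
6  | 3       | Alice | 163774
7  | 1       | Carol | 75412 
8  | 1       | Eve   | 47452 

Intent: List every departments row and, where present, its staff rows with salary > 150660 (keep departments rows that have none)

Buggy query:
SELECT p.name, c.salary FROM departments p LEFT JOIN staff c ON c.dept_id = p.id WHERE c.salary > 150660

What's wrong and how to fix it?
Bug: A WHERE condition on the right-hand table after LEFT JOIN drops unmatched parents

Fix: Put 'c.salary > 150660' in the JOIN's ON clause instead of WHERE

Corrected query:
SELECT p.name, c.salary FROM departments p LEFT JOIN staff c ON c.dept_id = p.id AND c.salary > 150660

Result:
name        | salary
------------+-------
Engineering | NULL  
Finance     | NULL  
Legal       | 158799
Legal       | 163774
Sales       | NULL  
HR          | NULL  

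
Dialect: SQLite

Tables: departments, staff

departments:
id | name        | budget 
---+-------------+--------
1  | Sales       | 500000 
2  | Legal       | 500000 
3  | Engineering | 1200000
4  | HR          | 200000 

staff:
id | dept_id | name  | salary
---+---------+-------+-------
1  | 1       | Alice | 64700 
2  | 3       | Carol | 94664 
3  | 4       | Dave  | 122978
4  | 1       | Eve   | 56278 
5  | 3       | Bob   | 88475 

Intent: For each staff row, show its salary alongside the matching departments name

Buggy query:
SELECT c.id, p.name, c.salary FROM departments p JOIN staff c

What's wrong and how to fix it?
Bug: JOIN with no ON clause produces a cartesian product; every staff row pairs with every departments row

Fix: Specify the join condition linking the foreign key to the parent id

Corrected query:
SELECT c.id, p.name, c.salary FROM departments p JOIN staff c ON c.dept_id = p.id

Result:
id | name        | salary
---+-------------+-------
1  | Sales       | 64700 
2  | Engineering | 94664 
3  | HR          | 122978
4  | Sales       | 56278 
5  | Engineering | 88475 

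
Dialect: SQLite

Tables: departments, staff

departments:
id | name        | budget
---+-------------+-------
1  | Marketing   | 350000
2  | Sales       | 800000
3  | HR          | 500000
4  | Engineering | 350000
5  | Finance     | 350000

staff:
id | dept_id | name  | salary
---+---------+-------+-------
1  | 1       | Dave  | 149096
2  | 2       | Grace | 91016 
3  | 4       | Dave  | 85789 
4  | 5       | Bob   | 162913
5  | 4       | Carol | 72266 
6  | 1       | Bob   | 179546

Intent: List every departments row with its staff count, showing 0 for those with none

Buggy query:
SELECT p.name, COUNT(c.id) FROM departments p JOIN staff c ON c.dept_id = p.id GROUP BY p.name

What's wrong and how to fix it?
Bug: INNER JOIN drops departments rows that have no matching staff rows

Fix: Switch to LEFT JOIN to retain unmatched parent rows

Corrected query:
SELECT p.name, COUNT(c.id) FROM departments p LEFT JOIN staff c ON c.dept_id = p.id GROUP BY p.name

Result:
name        | COUNT(c.id)
------------+------------
Engineering | 2          
Finance     | 1          
HR          | 0          
Marketing   | 2          
Sales       | 1          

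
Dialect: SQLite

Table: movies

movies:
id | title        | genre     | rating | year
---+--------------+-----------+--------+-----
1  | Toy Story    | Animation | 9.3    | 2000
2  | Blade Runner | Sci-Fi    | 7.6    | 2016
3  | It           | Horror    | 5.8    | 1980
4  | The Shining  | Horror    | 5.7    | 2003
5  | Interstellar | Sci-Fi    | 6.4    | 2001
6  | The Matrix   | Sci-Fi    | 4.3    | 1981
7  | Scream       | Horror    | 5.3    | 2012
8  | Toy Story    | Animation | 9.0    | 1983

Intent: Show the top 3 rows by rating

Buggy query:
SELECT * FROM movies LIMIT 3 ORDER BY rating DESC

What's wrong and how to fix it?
Bug: ORDER BY cannot follow LIMIT; LIMIT is the final clause

Fix: Sort with ORDER BY, then apply LIMIT

Corrected query:
SELECT * FROM movies ORDER BY rating DESC LIMIT 3

Result:
id | title        | genre     | rating | year
---+--------------+-----------+--------+-----
1  | Toy Story    | Animation | 9.3    | 2000
8  | Toy Story    | Animation | 9      | 1983
2  | Blade Runner | Sci-Fi    | 7.6    | 2016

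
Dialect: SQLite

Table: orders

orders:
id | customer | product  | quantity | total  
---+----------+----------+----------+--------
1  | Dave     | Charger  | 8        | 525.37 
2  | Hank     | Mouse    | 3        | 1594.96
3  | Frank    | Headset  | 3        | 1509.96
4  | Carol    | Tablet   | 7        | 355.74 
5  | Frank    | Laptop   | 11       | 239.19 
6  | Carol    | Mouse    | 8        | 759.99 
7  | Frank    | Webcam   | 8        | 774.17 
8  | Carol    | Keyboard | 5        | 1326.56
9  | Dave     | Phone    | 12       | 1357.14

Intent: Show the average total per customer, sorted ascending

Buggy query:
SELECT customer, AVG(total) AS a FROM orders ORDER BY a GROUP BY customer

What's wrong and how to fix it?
Bug: ORDER BY appears before GROUP BY; SQL clause order requires GROUP BY first

Fix: Move ORDER BY to the end, after GROUP BY

Corrected query:
SELECT customer, AVG(total) AS a FROM orders GROUP BY customer ORDER BY a

Result:
customer | a         
---------+-----------
Carol    | 814.096667
Frank    | 841.106667
Dave     | 941.255   
Hank     | 1594.96   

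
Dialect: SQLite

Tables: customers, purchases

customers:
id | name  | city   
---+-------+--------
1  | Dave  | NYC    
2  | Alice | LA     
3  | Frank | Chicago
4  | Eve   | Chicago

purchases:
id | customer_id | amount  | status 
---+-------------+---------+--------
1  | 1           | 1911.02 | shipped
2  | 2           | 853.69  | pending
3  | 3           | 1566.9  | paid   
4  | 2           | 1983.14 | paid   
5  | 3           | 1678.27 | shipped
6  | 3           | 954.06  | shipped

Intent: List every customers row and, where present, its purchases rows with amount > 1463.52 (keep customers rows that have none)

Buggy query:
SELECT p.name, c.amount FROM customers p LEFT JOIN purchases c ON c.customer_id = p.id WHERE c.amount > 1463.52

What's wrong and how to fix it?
Bug: Filtering c.amount in WHERE discards the NULL rows produced by LEFT JOIN, turning it into an inner join

Fix: Move the right-table condition into the ON clause so unmatched parents are kept

Corrected query:
SELECT p.name, c.amount FROM customers p LEFT JOIN purchases c ON c.customer_id = p.id AND c.amount > 1463.52

Result:
name  | amount 
------+--------
Dave  | 1911.02
Alice | 1983.14
Frank | 1566.9 
Frank | 1678.27
Eve   | NULL   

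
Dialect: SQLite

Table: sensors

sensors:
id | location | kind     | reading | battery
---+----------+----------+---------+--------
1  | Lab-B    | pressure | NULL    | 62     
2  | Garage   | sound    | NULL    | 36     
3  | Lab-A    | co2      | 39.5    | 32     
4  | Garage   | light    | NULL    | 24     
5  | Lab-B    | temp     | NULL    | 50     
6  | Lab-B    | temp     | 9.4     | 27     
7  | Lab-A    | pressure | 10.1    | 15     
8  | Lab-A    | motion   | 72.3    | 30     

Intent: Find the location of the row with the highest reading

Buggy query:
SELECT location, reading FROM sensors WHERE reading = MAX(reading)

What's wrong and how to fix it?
Bug: WHERE is evaluated per row; an aggregate over the whole table isn't defined there

Fix: Wrap MAX in a scalar subquery so WHERE compares against a single value

Corrected query:
SELECT location, reading FROM sensors WHERE reading = (SELECT MAX(reading) FROM sensors)

Result:
location | reading
---------+--------
Lab-A    | 72.3   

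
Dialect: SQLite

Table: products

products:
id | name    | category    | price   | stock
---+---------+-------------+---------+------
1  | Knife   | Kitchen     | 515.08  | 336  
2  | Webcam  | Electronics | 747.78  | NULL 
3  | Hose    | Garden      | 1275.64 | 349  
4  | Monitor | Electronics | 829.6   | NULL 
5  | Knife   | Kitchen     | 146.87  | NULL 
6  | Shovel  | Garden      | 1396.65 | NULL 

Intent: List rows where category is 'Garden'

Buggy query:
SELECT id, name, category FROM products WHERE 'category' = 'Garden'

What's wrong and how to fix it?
Bug: 'category' in single quotes is a string literal, not the column; the comparison is literal-vs-literal and never true

Fix: Reference the column as category without single quotes

Corrected query:
SELECT id, name, category FROM products WHERE category = 'Garden'

Result:
id | name   | category
---+--------+---------
3  | Hose   | Garden  
6  | Shovel | Garden  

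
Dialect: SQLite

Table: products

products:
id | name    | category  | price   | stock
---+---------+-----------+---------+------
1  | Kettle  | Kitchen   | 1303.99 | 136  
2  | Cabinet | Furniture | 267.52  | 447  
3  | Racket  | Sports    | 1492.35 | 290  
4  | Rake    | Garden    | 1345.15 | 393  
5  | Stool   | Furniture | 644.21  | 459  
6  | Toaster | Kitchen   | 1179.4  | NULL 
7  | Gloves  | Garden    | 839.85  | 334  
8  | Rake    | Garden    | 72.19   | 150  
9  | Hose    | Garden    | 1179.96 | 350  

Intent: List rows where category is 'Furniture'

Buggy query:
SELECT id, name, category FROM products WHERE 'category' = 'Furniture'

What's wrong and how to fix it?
Bug: Single quotes denote string literals in SQL; the column name is being compared as a constant string

Fix: Reference the column as category without single quotes

Corrected query:
SELECT id, name, category FROM products WHERE category = 'Furniture'

Result:
id | name    | category 
---+---------+----------
2  | Cabinet | Furniture
5  | Stool   | Furniture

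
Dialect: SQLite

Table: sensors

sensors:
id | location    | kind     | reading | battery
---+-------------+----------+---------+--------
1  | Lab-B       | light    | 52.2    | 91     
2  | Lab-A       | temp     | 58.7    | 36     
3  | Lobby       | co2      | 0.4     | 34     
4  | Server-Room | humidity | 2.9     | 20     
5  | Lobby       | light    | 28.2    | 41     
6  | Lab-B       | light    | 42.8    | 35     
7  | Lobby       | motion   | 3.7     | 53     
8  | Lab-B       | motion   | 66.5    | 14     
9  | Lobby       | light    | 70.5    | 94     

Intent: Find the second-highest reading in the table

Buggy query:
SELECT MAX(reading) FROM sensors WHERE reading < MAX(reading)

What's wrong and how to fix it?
Bug: MAX(reading) on the right of the comparison is an aggregate-in-WHERE error

Fix: Put the inner MAX in a scalar subquery

Corrected query:
SELECT MAX(reading) FROM sensors WHERE reading < (SELECT MAX(reading) FROM sensors)

Result:
MAX(reading)
------------
66.5        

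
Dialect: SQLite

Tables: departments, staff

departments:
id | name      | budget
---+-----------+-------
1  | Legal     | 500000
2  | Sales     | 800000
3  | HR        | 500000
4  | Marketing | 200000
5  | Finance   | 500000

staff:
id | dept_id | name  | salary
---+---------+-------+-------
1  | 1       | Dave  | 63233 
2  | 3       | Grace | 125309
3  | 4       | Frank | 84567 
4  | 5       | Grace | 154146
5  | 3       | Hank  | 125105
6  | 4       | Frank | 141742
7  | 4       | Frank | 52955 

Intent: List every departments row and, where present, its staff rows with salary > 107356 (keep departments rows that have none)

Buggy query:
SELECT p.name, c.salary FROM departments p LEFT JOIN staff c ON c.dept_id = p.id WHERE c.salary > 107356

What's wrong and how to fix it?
Bug: A WHERE condition on the right-hand table after LEFT JOIN drops unmatched parents

Fix: Move the right-table condition into the ON clause so unmatched parents are kept

Corrected query:
SELECT p.name, c.salary FROM departments p LEFT JOIN staff c ON c.dept_id = p.id AND c.salary > 107356

Result:
name      | salary
----------+-------
Legal     | NULL  
Sales     | NULL  
HR        | 125105
HR        | 125309
Marketing | 141742
Finance   | 154146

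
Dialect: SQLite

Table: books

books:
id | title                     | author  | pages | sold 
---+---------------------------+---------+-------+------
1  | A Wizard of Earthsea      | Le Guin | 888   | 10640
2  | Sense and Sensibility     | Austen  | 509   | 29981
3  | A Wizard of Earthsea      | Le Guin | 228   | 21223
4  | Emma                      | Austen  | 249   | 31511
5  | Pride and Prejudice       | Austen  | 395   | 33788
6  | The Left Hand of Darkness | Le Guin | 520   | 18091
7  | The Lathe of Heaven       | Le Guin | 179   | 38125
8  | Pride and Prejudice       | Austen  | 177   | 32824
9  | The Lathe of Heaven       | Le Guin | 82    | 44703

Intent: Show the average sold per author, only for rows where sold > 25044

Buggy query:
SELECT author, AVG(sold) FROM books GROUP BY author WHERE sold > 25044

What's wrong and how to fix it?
Bug: WHERE cannot follow GROUP BY

Fix: Move the WHERE clause before GROUP BY

Corrected query:
SELECT author, AVG(sold) FROM books WHERE sold > 25044 GROUP BY author

Result:
author  | AVG(sold)
--------+----------
Austen  | 32026    
Le Guin | 41414    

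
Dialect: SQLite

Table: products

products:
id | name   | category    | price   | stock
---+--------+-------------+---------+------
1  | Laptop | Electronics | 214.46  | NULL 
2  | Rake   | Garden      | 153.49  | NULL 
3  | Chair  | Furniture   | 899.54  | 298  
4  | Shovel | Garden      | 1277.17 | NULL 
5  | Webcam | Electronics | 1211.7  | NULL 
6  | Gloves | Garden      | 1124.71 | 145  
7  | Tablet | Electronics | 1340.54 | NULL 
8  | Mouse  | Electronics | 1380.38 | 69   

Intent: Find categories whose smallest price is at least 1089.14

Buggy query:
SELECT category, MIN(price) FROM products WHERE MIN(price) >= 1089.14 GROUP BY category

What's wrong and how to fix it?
Bug: Aggregates like MIN are computed per group after WHERE runs

Fix: Use HAVING for the per-group MIN condition

Corrected query:
SELECT category, MIN(price) FROM products GROUP BY category HAVING MIN(price) >= 1089.14

Result:
(no rows)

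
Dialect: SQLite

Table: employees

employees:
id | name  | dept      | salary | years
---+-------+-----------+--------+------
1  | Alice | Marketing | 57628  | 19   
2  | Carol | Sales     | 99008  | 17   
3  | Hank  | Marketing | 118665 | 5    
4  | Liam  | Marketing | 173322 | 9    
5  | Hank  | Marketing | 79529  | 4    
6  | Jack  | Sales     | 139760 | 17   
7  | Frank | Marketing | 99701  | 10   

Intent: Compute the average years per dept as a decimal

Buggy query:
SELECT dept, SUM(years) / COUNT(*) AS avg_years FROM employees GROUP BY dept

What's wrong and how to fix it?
Bug: Both operands are integers, so '/' performs integer division and truncates

Fix: Cast one side to REAL so the division keeps the fractional part

Corrected query:
SELECT dept, SUM(years) * 1.0 / COUNT(*) AS avg_years FROM employees GROUP BY dept

Result:
dept      | avg_years
----------+----------
Marketing | 9.4      
Sales     | 17       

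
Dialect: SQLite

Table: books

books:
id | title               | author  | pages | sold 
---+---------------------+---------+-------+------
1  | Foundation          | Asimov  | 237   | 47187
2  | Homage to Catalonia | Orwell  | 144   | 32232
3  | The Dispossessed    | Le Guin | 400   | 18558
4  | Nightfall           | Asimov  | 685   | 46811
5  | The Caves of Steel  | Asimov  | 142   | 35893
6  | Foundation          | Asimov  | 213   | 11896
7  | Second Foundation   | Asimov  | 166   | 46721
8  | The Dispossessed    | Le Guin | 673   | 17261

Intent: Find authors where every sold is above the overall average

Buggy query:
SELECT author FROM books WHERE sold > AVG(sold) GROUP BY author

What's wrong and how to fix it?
Bug: WHERE evaluates per row before aggregation, so AVG() is unavailable

Fix: Compute the overall average in a scalar subquery and compare each group's MIN against it in HAVING

Corrected query:
SELECT author FROM books GROUP BY author HAVING MIN(sold) > (SELECT AVG(sold) FROM books)

Result:
author
------
Orwell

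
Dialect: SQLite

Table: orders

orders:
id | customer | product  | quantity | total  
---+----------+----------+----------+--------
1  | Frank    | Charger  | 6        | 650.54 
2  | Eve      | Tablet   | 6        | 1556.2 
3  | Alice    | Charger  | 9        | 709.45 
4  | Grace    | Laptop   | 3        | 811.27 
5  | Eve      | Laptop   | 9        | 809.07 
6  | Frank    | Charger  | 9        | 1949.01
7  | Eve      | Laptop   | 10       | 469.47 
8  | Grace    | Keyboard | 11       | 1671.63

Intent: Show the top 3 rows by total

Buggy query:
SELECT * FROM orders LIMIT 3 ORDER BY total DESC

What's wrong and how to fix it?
Bug: LIMIT must come after ORDER BY

Fix: Sort with ORDER BY, then apply LIMIT

Corrected query:
SELECT * FROM orders ORDER BY total DESC LIMIT 3

Result:
id | customer | product  | quantity | total  
---+----------+----------+----------+--------
6  | Frank    | Charger  | 9        | 1949.01
8  | Grace    | Keyboard | 11       | 1671.63
2  | Eve      | Tablet   | 6        | 1556.2 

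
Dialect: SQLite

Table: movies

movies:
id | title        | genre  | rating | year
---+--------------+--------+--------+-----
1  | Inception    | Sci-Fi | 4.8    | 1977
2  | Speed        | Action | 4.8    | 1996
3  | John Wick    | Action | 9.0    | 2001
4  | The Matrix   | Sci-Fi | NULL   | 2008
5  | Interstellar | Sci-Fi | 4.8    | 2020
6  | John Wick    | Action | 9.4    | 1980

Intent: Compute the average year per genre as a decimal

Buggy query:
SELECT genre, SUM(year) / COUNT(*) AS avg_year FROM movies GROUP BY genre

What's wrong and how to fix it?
Bug: SUM(year) and COUNT(*) are both integers; the division truncates the fractional part

Fix: Multiply by 1.0 (or CAST to REAL) to force floating-point division

Corrected query:
SELECT genre, SUM(year) * 1.0 / COUNT(*) AS avg_year FROM movies GROUP BY genre

Result:
genre  | avg_year   
-------+------------
Action | 1992.333333
Sci-Fi | 2001.666667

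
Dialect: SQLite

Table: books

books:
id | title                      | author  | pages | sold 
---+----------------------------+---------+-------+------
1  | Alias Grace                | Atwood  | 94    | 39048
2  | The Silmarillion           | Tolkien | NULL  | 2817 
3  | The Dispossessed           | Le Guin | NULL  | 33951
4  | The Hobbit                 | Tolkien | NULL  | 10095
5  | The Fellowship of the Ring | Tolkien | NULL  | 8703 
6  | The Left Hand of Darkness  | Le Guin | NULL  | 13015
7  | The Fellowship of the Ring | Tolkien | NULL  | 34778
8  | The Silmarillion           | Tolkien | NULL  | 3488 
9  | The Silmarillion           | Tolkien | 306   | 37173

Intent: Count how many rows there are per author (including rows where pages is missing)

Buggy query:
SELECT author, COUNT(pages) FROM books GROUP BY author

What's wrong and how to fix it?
Bug: COUNT(column) counts non-NULL values only; rows with NULL pages aren't counted

Fix: Use COUNT(*) to count all rows regardless of NULL

Corrected query:
SELECT author, COUNT(*) FROM books GROUP BY author

Result:
author  | COUNT(*)
--------+---------
Atwood  | 1       
Le Guin | 2       
Tolkien | 6       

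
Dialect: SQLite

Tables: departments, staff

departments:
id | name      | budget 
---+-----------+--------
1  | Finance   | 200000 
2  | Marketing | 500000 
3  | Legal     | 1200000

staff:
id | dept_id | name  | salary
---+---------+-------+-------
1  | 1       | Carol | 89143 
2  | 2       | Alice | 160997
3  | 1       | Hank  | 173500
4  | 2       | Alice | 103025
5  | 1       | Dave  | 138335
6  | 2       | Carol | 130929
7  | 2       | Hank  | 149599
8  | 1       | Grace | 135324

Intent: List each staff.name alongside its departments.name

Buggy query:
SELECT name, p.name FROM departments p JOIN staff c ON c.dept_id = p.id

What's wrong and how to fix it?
Bug: Both tables have a 'name' column; the unqualified reference is ambiguous

Fix: Qualify the column with its table alias (c.name)

Corrected query:
SELECT c.name, p.name FROM departments p JOIN staff c ON c.dept_id = p.id

Result:
name  | name     
------+----------
Carol | Finance  
Alice | Marketing
Hank  | Finance  
Alice | Marketing
Dave  | Finance  
Carol | Marketing
Hank  | Marketing
Grace | Finance  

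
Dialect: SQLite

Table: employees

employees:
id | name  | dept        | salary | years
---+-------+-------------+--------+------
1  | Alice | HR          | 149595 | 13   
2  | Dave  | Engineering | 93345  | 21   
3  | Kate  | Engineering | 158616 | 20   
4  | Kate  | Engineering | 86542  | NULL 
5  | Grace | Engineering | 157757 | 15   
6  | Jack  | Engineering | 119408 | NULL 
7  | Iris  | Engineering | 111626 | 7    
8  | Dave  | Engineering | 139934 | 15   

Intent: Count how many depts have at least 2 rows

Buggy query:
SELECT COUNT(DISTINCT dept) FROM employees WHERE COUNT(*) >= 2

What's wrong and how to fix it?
Bug: WHERE filters individual rows, not groups, so a group-level COUNT is invalid there

Fix: Group first with HAVING COUNT(*) >= 2, then COUNT the resulting groups

Corrected query:
SELECT COUNT(*) FROM (SELECT dept FROM employees GROUP BY dept HAVING COUNT(*) >= 2)

Result:
COUNT(*)
--------
1       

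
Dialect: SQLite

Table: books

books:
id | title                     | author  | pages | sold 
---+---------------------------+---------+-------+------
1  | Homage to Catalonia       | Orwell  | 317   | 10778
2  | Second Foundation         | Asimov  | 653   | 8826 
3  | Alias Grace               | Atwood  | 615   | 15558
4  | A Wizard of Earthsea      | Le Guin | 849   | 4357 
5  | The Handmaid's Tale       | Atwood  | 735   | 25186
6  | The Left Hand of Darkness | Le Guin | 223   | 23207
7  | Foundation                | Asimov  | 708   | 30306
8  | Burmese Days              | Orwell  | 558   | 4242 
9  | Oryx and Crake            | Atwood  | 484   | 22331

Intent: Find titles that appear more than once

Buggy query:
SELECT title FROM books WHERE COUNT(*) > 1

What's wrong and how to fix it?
Bug: COUNT(*) is an aggregate and cannot be used in WHERE

Fix: Group first, then use HAVING for the count condition

Corrected query:
SELECT title FROM books GROUP BY title HAVING COUNT(*) > 1

Result:
(no rows)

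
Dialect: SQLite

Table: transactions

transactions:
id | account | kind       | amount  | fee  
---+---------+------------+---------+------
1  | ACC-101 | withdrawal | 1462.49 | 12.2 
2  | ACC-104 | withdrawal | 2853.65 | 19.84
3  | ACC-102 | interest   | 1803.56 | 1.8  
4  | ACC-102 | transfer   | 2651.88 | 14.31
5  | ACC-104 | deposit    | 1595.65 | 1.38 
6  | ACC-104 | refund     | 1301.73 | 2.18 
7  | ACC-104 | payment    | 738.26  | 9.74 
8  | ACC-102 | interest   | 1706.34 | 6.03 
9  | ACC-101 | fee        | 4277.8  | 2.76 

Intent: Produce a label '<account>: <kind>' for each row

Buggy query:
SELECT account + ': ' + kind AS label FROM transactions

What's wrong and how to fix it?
Bug: SQLite uses || for string concatenation; + coerces text to numbers (yielding 0)

Fix: Replace + with || to concatenate text

Corrected query:
SELECT account || ': ' || kind AS label FROM transactions

Result:
label              
-------------------
ACC-101: withdrawal
ACC-104: withdrawal
ACC-102: interest  
ACC-102: transfer  
ACC-104: deposit   
ACC-104: refund    
ACC-104: payment   
ACC-102: interest  
ACC-101: fee       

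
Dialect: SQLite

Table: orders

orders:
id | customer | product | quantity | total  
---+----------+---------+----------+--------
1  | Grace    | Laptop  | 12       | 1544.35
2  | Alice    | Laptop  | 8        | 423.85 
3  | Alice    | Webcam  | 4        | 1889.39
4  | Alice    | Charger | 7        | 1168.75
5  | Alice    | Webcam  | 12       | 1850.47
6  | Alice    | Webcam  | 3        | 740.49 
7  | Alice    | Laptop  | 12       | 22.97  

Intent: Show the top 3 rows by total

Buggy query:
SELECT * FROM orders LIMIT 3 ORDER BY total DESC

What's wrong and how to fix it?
Bug: ORDER BY cannot follow LIMIT; LIMIT is the final clause

Fix: Swap the clauses: ORDER BY first, then LIMIT

Corrected query:
SELECT * FROM orders ORDER BY total DESC LIMIT 3

Result:
id | customer | product | quantity | total  
---+----------+---------+----------+--------
3  | Alice    | Webcam  | 4        | 1889.39
5  | Alice    | Webcam  | 12       | 1850.47
1  | Grace    | Laptop  | 12       | 1544.35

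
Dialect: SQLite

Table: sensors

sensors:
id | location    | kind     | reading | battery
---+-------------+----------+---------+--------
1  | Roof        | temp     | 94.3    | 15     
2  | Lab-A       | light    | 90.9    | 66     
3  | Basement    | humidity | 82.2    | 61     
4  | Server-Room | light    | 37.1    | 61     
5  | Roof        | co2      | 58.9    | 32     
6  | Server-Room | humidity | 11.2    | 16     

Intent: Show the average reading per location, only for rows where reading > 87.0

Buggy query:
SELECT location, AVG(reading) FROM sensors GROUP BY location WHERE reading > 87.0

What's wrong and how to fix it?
Bug: WHERE cannot follow GROUP BY

Fix: Place WHERE between FROM and GROUP BY

Corrected query:
SELECT location, AVG(reading) FROM sensors WHERE reading > 87.0 GROUP BY location

Result:
location | AVG(reading)
---------+-------------
Lab-A    | 90.9        
Roof     | 94.3        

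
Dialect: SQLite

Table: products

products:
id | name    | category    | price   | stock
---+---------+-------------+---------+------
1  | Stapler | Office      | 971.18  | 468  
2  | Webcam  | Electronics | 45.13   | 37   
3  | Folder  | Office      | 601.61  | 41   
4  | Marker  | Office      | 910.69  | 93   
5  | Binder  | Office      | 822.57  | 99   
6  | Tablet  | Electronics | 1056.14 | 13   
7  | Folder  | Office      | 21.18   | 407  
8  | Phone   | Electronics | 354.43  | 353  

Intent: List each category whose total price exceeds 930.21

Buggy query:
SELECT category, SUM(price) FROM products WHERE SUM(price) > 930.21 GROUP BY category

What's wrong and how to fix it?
Bug: Aggregate functions cannot appear in a WHERE clause

Fix: Move the aggregate condition to a HAVING clause

Corrected query:
SELECT category, SUM(price) FROM products GROUP BY category HAVING SUM(price) > 930.21

Result:
category    | SUM(price)
------------+-----------
Electronics | 1455.7    
Office      | 3327.23   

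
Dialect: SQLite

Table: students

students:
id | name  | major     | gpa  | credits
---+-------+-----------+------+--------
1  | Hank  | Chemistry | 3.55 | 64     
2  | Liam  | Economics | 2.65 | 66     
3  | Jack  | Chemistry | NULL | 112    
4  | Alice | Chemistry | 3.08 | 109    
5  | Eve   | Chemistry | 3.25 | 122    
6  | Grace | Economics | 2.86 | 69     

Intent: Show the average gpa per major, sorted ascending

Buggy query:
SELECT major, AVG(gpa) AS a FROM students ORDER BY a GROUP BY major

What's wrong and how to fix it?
Bug: ORDER BY appears before GROUP BY; SQL clause order requires GROUP BY first

Fix: Reorder: SELECT … FROM … GROUP BY … ORDER BY …

Corrected query:
SELECT major, AVG(gpa) AS a FROM students GROUP BY major ORDER BY a

Result:
major     | a       
----------+---------
Economics | 2.755   
Chemistry | 3.293333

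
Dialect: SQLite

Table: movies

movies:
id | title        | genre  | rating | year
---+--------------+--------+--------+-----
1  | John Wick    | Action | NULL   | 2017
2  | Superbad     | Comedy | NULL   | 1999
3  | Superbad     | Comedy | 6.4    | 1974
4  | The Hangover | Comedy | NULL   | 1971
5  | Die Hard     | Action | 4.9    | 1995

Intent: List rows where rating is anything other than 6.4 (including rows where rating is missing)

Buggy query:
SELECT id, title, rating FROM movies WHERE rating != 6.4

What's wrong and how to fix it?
Bug: Inequality against NULL is unknown, not true; rows with NULL are dropped

Fix: Add an explicit OR rating IS NULL to include the missing-value rows

Corrected query:
SELECT id, title, rating FROM movies WHERE rating != 6.4 OR rating IS NULL

Result:
id | title        | rating
---+--------------+-------
1  | John Wick    | NULL  
2  | Superbad     | NULL  
4  | The Hangover | NULL  
5  | Die Hard     | 4.9   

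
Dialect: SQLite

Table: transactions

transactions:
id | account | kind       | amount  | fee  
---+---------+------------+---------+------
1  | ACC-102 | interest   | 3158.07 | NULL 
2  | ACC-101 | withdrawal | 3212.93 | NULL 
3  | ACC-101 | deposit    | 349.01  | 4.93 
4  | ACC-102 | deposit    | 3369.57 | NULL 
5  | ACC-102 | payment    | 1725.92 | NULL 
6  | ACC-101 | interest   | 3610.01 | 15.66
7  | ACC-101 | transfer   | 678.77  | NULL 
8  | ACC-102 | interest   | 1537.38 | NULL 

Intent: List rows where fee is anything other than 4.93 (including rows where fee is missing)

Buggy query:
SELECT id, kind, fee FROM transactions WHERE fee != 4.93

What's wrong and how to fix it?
Bug: 'fee != 4.93' is unknown when fee is NULL, so NULL rows are silently excluded

Fix: Handle NULL separately with IS NULL alongside the inequality

Corrected query:
SELECT id, kind, fee FROM transactions WHERE fee != 4.93 OR fee IS NULL

Result:
id | kind       | fee  
---+------------+------
1  | interest   | NULL 
2  | withdrawal | NULL 
4  | deposit    | NULL 
5  | payment    | NULL 
6  | interest   | 15.66
7  | transfer   | NULL 
8  | interest   | NULL 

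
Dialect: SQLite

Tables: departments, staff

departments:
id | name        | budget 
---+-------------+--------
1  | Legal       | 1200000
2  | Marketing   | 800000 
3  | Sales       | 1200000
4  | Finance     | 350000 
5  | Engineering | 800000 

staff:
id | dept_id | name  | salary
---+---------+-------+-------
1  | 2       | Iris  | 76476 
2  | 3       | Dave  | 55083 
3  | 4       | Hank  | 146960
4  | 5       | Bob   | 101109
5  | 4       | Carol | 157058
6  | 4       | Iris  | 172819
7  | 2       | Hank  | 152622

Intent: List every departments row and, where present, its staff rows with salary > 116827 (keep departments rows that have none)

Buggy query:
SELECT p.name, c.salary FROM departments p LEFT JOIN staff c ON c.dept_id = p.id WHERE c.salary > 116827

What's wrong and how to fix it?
Bug: Filtering c.salary in WHERE discards the NULL rows produced by LEFT JOIN, turning it into an inner join

Fix: Put 'c.salary > 116827' in the JOIN's ON clause instead of WHERE

Corrected query:
SELECT p.name, c.salary FROM departments p LEFT JOIN staff c ON c.dept_id = p.id AND c.salary > 116827

Result:
name        | salary
------------+-------
Legal       | NULL  
Marketing   | 152622
Sales       | NULL  
Finance     | 146960
Finance     | 157058
Finance     | 172819
Engineering | NULL  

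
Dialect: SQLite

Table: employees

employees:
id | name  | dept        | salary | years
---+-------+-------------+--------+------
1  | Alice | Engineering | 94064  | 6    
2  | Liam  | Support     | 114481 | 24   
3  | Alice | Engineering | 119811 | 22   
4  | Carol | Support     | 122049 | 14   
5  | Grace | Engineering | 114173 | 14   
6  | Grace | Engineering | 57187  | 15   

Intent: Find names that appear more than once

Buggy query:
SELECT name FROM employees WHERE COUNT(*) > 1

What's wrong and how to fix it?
Bug: WHERE can't reference COUNT(*); aggregates are computed after WHERE

Fix: GROUP BY name, then filter groups with HAVING COUNT(*) > 1

Corrected query:
SELECT name FROM employees GROUP BY name HAVING COUNT(*) > 1

Result:
name 
-----
Alice
Grace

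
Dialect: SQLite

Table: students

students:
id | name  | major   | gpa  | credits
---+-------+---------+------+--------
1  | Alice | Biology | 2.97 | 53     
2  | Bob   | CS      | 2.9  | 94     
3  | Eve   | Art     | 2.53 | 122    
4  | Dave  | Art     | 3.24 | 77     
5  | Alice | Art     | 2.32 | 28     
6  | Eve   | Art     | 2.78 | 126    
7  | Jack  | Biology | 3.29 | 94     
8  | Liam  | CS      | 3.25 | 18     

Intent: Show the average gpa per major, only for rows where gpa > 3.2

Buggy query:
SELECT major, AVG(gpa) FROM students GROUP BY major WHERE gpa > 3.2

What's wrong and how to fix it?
Bug: Row-level WHERE must come before GROUP BY in the clause order

Fix: Place WHERE between FROM and GROUP BY

Corrected query:
SELECT major, AVG(gpa) FROM students WHERE gpa > 3.2 GROUP BY major

Result:
major   | AVG(gpa)
--------+---------
Art     | 3.24    
Biology | 3.29    
CS      | 3.25    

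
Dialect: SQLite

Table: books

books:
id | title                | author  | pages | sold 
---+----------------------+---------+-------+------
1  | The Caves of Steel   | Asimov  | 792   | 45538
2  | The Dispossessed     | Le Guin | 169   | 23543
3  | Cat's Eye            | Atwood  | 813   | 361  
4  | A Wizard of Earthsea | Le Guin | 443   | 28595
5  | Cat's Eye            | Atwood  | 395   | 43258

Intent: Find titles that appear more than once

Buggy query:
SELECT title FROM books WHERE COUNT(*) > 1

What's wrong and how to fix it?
Bug: WHERE can't reference COUNT(*); aggregates are computed after WHERE

Fix: GROUP BY title, then filter groups with HAVING COUNT(*) > 1

Corrected query:
SELECT title FROM books GROUP BY title HAVING COUNT(*) > 1

Result:
title    
---------
Cat's Eye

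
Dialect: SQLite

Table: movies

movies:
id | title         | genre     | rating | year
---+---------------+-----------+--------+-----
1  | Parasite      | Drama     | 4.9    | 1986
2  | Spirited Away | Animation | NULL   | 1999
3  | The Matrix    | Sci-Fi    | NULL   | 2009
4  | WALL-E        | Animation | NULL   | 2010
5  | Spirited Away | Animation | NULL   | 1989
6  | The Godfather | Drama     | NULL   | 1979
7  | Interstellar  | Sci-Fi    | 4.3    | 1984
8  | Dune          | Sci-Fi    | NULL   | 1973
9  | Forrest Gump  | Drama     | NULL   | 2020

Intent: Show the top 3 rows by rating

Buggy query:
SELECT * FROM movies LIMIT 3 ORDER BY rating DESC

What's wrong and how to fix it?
Bug: LIMIT must come after ORDER BY

Fix: Swap the clauses: ORDER BY first, then LIMIT

Corrected query:
SELECT * FROM movies ORDER BY rating DESC LIMIT 3

Result:
id | title         | genre     | rating | year
---+---------------+-----------+--------+-----
1  | Parasite      | Drama     | 4.9    | 1986
7  | Interstellar  | Sci-Fi    | 4.3    | 1984
2  | Spirited Away | Animation | NULL   | 1999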